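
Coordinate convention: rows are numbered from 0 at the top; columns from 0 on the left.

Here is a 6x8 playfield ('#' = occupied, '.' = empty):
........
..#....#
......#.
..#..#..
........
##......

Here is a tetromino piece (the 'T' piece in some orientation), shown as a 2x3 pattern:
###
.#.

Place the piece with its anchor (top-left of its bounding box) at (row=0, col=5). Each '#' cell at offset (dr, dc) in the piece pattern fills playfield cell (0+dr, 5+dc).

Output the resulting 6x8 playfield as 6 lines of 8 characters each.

Fill (0+0,5+0) = (0,5)
Fill (0+0,5+1) = (0,6)
Fill (0+0,5+2) = (0,7)
Fill (0+1,5+1) = (1,6)

Answer: .....###
..#...##
......#.
..#..#..
........
##......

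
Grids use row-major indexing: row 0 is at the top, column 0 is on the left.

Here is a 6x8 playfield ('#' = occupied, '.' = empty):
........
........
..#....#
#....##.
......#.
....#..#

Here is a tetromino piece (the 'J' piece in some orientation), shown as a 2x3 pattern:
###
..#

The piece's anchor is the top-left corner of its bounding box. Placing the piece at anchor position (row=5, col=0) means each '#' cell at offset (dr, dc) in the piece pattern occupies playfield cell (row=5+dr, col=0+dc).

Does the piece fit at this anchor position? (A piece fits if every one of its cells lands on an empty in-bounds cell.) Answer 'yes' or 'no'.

Check each piece cell at anchor (5, 0):
  offset (0,0) -> (5,0): empty -> OK
  offset (0,1) -> (5,1): empty -> OK
  offset (0,2) -> (5,2): empty -> OK
  offset (1,2) -> (6,2): out of bounds -> FAIL
All cells valid: no

Answer: no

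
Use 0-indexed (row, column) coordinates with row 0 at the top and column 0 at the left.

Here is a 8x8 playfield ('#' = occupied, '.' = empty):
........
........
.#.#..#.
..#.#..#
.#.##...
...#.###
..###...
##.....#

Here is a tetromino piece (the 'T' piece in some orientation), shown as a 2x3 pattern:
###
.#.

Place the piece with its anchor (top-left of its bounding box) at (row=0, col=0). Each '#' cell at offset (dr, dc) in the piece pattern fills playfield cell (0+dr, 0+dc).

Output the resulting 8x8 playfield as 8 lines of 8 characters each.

Answer: ###.....
.#......
.#.#..#.
..#.#..#
.#.##...
...#.###
..###...
##.....#

Derivation:
Fill (0+0,0+0) = (0,0)
Fill (0+0,0+1) = (0,1)
Fill (0+0,0+2) = (0,2)
Fill (0+1,0+1) = (1,1)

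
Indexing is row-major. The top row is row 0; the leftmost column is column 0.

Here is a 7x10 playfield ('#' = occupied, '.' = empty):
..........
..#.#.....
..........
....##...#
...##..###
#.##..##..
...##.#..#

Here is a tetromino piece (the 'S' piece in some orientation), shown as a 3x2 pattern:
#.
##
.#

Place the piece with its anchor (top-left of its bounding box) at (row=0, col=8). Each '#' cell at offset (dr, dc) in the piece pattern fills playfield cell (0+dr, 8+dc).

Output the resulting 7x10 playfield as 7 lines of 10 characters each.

Fill (0+0,8+0) = (0,8)
Fill (0+1,8+0) = (1,8)
Fill (0+1,8+1) = (1,9)
Fill (0+2,8+1) = (2,9)

Answer: ........#.
..#.#...##
.........#
....##...#
...##..###
#.##..##..
...##.#..#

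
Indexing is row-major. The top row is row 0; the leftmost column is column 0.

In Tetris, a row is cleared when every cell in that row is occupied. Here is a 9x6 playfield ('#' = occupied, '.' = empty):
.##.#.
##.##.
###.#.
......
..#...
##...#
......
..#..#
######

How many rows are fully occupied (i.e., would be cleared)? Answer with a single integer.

Check each row:
  row 0: 3 empty cells -> not full
  row 1: 2 empty cells -> not full
  row 2: 2 empty cells -> not full
  row 3: 6 empty cells -> not full
  row 4: 5 empty cells -> not full
  row 5: 3 empty cells -> not full
  row 6: 6 empty cells -> not full
  row 7: 4 empty cells -> not full
  row 8: 0 empty cells -> FULL (clear)
Total rows cleared: 1

Answer: 1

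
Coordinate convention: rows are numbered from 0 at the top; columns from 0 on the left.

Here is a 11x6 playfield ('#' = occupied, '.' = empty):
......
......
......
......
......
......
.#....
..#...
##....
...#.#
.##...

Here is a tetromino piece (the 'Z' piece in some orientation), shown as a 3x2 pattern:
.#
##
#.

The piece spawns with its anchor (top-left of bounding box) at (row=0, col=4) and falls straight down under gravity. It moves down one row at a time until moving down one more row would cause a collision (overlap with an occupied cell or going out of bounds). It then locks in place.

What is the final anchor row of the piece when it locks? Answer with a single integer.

Spawn at (row=0, col=4). Try each row:
  row 0: fits
  row 1: fits
  row 2: fits
  row 3: fits
  row 4: fits
  row 5: fits
  row 6: fits
  row 7: fits
  row 8: blocked -> lock at row 7

Answer: 7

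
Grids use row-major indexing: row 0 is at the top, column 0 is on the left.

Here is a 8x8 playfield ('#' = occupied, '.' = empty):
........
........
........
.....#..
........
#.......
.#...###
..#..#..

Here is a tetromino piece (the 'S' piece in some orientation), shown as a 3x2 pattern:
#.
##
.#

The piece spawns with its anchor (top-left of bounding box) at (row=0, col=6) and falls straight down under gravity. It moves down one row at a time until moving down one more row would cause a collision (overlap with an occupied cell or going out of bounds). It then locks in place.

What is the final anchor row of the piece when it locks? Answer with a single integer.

Spawn at (row=0, col=6). Try each row:
  row 0: fits
  row 1: fits
  row 2: fits
  row 3: fits
  row 4: blocked -> lock at row 3

Answer: 3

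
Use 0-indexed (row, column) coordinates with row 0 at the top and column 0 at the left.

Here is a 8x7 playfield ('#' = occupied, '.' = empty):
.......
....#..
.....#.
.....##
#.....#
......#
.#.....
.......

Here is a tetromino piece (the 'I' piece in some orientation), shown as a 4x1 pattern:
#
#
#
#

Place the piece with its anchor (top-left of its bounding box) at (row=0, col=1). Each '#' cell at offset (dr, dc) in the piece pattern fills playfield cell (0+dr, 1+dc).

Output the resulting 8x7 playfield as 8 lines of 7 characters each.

Fill (0+0,1+0) = (0,1)
Fill (0+1,1+0) = (1,1)
Fill (0+2,1+0) = (2,1)
Fill (0+3,1+0) = (3,1)

Answer: .#.....
.#..#..
.#...#.
.#...##
#.....#
......#
.#.....
.......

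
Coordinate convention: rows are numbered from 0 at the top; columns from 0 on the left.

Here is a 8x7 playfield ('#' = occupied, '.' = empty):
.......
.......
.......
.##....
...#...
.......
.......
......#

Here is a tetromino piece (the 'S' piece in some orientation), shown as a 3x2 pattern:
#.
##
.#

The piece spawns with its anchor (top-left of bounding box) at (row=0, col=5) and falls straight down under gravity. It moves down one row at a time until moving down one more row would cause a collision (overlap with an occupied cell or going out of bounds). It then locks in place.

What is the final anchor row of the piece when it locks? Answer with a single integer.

Spawn at (row=0, col=5). Try each row:
  row 0: fits
  row 1: fits
  row 2: fits
  row 3: fits
  row 4: fits
  row 5: blocked -> lock at row 4

Answer: 4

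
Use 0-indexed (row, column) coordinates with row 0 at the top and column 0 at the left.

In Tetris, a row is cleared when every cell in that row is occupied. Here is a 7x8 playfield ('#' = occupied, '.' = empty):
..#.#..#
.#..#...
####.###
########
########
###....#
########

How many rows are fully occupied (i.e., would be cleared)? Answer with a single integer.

Check each row:
  row 0: 5 empty cells -> not full
  row 1: 6 empty cells -> not full
  row 2: 1 empty cell -> not full
  row 3: 0 empty cells -> FULL (clear)
  row 4: 0 empty cells -> FULL (clear)
  row 5: 4 empty cells -> not full
  row 6: 0 empty cells -> FULL (clear)
Total rows cleared: 3

Answer: 3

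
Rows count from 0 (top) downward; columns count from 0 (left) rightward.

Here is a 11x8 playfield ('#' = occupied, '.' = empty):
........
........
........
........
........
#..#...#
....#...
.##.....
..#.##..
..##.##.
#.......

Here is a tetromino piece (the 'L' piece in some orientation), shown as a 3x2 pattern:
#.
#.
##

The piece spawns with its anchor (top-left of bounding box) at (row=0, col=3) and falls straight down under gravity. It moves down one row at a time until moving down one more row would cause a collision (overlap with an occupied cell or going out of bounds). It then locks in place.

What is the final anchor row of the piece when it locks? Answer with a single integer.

Spawn at (row=0, col=3). Try each row:
  row 0: fits
  row 1: fits
  row 2: fits
  row 3: blocked -> lock at row 2

Answer: 2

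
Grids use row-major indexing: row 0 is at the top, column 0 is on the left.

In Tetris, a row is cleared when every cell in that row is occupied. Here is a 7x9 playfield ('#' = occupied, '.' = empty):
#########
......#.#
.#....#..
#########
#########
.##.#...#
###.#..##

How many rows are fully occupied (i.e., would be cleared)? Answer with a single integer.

Check each row:
  row 0: 0 empty cells -> FULL (clear)
  row 1: 7 empty cells -> not full
  row 2: 7 empty cells -> not full
  row 3: 0 empty cells -> FULL (clear)
  row 4: 0 empty cells -> FULL (clear)
  row 5: 5 empty cells -> not full
  row 6: 3 empty cells -> not full
Total rows cleared: 3

Answer: 3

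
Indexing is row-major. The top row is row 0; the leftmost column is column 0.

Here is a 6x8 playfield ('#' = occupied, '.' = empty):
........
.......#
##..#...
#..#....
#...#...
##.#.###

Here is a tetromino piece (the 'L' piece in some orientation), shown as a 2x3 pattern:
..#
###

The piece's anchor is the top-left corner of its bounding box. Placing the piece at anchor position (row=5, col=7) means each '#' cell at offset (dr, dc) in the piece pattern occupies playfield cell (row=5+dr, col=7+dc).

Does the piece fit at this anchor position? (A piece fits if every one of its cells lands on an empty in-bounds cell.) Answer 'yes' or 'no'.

Answer: no

Derivation:
Check each piece cell at anchor (5, 7):
  offset (0,2) -> (5,9): out of bounds -> FAIL
  offset (1,0) -> (6,7): out of bounds -> FAIL
  offset (1,1) -> (6,8): out of bounds -> FAIL
  offset (1,2) -> (6,9): out of bounds -> FAIL
All cells valid: no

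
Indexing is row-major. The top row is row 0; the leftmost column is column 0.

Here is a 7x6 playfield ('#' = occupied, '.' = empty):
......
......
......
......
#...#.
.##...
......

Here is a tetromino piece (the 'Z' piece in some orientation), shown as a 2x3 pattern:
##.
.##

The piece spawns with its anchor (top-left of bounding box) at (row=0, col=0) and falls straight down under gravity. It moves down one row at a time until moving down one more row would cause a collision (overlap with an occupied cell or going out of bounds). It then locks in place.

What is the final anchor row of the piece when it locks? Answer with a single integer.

Answer: 3

Derivation:
Spawn at (row=0, col=0). Try each row:
  row 0: fits
  row 1: fits
  row 2: fits
  row 3: fits
  row 4: blocked -> lock at row 3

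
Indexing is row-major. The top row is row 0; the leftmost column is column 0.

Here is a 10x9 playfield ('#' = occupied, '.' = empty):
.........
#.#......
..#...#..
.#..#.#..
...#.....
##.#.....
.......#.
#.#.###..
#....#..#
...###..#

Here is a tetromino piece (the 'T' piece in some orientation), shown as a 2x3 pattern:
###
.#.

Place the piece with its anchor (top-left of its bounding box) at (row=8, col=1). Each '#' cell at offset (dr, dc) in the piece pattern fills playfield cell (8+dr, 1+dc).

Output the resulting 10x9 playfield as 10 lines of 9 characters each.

Fill (8+0,1+0) = (8,1)
Fill (8+0,1+1) = (8,2)
Fill (8+0,1+2) = (8,3)
Fill (8+1,1+1) = (9,2)

Answer: .........
#.#......
..#...#..
.#..#.#..
...#.....
##.#.....
.......#.
#.#.###..
####.#..#
..####..#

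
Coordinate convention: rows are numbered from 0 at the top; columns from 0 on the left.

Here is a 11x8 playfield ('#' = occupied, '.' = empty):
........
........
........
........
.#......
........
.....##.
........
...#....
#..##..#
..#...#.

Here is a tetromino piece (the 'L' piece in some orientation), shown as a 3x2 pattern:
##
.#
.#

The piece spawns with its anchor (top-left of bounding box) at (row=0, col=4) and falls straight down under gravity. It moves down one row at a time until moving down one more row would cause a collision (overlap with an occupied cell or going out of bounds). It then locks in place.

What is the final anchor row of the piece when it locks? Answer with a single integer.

Answer: 3

Derivation:
Spawn at (row=0, col=4). Try each row:
  row 0: fits
  row 1: fits
  row 2: fits
  row 3: fits
  row 4: blocked -> lock at row 3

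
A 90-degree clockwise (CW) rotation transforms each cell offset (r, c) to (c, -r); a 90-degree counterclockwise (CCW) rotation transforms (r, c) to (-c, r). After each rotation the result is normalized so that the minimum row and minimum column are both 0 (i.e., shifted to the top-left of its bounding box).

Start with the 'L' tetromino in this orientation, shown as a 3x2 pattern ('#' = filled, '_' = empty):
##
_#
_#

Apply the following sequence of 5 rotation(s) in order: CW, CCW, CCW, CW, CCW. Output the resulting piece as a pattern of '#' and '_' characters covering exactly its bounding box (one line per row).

Start:
##
_#
_#
After rotation 1 (CW):
__#
###
After rotation 2 (CCW):
##
_#
_#
After rotation 3 (CCW):
###
#__
After rotation 4 (CW):
##
_#
_#
After rotation 5 (CCW):
###
#__

Answer: ###
#__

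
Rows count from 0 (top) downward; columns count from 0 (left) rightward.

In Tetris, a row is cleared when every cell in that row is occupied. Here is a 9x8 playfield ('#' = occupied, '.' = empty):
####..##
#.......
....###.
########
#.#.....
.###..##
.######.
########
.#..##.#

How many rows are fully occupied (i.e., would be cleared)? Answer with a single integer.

Answer: 2

Derivation:
Check each row:
  row 0: 2 empty cells -> not full
  row 1: 7 empty cells -> not full
  row 2: 5 empty cells -> not full
  row 3: 0 empty cells -> FULL (clear)
  row 4: 6 empty cells -> not full
  row 5: 3 empty cells -> not full
  row 6: 2 empty cells -> not full
  row 7: 0 empty cells -> FULL (clear)
  row 8: 4 empty cells -> not full
Total rows cleared: 2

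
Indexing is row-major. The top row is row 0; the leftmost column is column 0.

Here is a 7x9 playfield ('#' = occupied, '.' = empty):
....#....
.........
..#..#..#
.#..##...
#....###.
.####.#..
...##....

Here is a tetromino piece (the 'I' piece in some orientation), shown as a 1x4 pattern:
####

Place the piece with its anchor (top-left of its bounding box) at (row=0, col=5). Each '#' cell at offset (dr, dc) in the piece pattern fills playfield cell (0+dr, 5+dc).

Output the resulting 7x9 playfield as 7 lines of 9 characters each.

Answer: ....#####
.........
..#..#..#
.#..##...
#....###.
.####.#..
...##....

Derivation:
Fill (0+0,5+0) = (0,5)
Fill (0+0,5+1) = (0,6)
Fill (0+0,5+2) = (0,7)
Fill (0+0,5+3) = (0,8)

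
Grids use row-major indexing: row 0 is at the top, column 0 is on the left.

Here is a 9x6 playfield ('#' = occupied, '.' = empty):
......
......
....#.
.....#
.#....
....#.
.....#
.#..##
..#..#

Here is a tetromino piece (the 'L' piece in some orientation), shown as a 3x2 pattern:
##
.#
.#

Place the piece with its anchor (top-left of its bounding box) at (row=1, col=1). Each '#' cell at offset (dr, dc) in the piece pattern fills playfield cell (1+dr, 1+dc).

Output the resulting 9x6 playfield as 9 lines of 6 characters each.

Answer: ......
.##...
..#.#.
..#..#
.#....
....#.
.....#
.#..##
..#..#

Derivation:
Fill (1+0,1+0) = (1,1)
Fill (1+0,1+1) = (1,2)
Fill (1+1,1+1) = (2,2)
Fill (1+2,1+1) = (3,2)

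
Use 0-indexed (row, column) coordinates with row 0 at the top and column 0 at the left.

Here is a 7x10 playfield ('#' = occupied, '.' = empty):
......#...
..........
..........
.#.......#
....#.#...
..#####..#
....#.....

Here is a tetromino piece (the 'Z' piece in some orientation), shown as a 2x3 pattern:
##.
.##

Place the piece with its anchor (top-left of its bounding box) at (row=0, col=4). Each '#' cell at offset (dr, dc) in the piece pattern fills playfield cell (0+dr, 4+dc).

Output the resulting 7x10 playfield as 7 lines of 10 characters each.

Fill (0+0,4+0) = (0,4)
Fill (0+0,4+1) = (0,5)
Fill (0+1,4+1) = (1,5)
Fill (0+1,4+2) = (1,6)

Answer: ....###...
.....##...
..........
.#.......#
....#.#...
..#####..#
....#.....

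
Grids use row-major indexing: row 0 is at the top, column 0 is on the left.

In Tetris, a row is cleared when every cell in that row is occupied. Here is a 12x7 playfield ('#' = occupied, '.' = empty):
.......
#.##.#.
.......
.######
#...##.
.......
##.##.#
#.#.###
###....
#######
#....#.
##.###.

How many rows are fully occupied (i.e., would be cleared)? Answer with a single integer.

Answer: 1

Derivation:
Check each row:
  row 0: 7 empty cells -> not full
  row 1: 3 empty cells -> not full
  row 2: 7 empty cells -> not full
  row 3: 1 empty cell -> not full
  row 4: 4 empty cells -> not full
  row 5: 7 empty cells -> not full
  row 6: 2 empty cells -> not full
  row 7: 2 empty cells -> not full
  row 8: 4 empty cells -> not full
  row 9: 0 empty cells -> FULL (clear)
  row 10: 5 empty cells -> not full
  row 11: 2 empty cells -> not full
Total rows cleared: 1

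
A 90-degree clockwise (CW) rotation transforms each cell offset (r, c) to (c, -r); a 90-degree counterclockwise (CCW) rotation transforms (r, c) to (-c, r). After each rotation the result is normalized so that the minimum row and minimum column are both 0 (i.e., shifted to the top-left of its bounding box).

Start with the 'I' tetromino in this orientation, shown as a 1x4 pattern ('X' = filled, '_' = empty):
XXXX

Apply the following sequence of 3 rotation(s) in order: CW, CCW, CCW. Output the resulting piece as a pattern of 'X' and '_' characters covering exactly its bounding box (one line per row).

Start:
XXXX
After rotation 1 (CW):
X
X
X
X
After rotation 2 (CCW):
XXXX
After rotation 3 (CCW):
X
X
X
X

Answer: X
X
X
X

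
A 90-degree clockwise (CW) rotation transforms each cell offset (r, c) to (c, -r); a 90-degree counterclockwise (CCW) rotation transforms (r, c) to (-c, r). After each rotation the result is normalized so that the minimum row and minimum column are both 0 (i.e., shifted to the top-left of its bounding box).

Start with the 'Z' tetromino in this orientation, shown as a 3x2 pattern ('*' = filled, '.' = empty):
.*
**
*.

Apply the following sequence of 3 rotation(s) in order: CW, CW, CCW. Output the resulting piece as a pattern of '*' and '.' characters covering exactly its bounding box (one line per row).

Start:
.*
**
*.
After rotation 1 (CW):
**.
.**
After rotation 2 (CW):
.*
**
*.
After rotation 3 (CCW):
**.
.**

Answer: **.
.**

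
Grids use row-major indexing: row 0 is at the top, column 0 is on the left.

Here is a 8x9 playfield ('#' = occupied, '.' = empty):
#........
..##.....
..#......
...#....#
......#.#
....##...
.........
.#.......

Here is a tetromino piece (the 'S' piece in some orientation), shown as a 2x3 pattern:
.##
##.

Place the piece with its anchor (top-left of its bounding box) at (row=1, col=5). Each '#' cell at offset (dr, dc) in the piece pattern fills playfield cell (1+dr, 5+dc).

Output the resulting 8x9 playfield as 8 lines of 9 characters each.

Answer: #........
..##..##.
..#..##..
...#....#
......#.#
....##...
.........
.#.......

Derivation:
Fill (1+0,5+1) = (1,6)
Fill (1+0,5+2) = (1,7)
Fill (1+1,5+0) = (2,5)
Fill (1+1,5+1) = (2,6)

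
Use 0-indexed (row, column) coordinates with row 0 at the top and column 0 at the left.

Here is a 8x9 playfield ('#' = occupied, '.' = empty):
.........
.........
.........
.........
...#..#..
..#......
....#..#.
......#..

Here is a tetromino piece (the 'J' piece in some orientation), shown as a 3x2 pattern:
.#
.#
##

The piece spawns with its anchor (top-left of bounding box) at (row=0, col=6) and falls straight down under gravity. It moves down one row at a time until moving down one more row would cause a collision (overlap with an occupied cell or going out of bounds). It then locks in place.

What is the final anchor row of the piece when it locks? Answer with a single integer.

Answer: 1

Derivation:
Spawn at (row=0, col=6). Try each row:
  row 0: fits
  row 1: fits
  row 2: blocked -> lock at row 1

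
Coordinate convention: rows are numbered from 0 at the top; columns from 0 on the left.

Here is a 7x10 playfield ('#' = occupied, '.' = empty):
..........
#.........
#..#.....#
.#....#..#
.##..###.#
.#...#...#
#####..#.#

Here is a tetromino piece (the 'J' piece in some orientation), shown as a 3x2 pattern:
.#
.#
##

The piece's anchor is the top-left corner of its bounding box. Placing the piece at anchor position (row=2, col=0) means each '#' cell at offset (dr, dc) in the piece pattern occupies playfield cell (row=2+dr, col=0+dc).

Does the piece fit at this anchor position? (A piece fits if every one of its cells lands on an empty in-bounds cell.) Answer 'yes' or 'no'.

Check each piece cell at anchor (2, 0):
  offset (0,1) -> (2,1): empty -> OK
  offset (1,1) -> (3,1): occupied ('#') -> FAIL
  offset (2,0) -> (4,0): empty -> OK
  offset (2,1) -> (4,1): occupied ('#') -> FAIL
All cells valid: no

Answer: no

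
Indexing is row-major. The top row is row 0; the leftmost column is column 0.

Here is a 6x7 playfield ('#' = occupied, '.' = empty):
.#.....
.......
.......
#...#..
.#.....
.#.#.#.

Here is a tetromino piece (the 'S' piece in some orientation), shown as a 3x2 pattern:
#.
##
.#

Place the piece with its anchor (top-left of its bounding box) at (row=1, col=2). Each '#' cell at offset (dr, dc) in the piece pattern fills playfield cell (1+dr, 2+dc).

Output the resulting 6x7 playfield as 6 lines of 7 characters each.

Answer: .#.....
..#....
..##...
#..##..
.#.....
.#.#.#.

Derivation:
Fill (1+0,2+0) = (1,2)
Fill (1+1,2+0) = (2,2)
Fill (1+1,2+1) = (2,3)
Fill (1+2,2+1) = (3,3)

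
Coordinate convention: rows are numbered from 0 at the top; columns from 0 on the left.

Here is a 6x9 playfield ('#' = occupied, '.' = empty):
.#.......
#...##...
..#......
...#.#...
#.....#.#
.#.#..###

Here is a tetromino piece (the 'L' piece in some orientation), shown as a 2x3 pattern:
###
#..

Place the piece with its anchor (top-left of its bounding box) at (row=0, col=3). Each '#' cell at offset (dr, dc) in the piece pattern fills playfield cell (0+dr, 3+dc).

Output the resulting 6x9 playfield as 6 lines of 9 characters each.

Fill (0+0,3+0) = (0,3)
Fill (0+0,3+1) = (0,4)
Fill (0+0,3+2) = (0,5)
Fill (0+1,3+0) = (1,3)

Answer: .#.###...
#..###...
..#......
...#.#...
#.....#.#
.#.#..###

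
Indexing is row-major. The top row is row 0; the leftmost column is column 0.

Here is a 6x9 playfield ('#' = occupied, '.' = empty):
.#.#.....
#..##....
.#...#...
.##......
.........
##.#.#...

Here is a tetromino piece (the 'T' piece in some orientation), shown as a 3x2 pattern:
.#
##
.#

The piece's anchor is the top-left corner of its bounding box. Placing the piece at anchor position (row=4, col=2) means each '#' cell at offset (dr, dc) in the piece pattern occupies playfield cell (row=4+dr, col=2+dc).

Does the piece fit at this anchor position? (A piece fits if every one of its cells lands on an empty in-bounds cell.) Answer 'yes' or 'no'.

Answer: no

Derivation:
Check each piece cell at anchor (4, 2):
  offset (0,1) -> (4,3): empty -> OK
  offset (1,0) -> (5,2): empty -> OK
  offset (1,1) -> (5,3): occupied ('#') -> FAIL
  offset (2,1) -> (6,3): out of bounds -> FAIL
All cells valid: no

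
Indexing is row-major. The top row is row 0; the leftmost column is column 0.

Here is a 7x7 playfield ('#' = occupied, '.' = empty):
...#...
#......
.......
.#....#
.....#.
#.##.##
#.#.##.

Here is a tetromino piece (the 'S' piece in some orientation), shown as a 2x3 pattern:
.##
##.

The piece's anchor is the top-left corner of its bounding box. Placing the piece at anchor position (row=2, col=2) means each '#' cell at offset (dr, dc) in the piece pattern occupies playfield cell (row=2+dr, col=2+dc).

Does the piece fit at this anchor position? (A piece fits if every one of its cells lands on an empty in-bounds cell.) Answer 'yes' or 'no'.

Answer: yes

Derivation:
Check each piece cell at anchor (2, 2):
  offset (0,1) -> (2,3): empty -> OK
  offset (0,2) -> (2,4): empty -> OK
  offset (1,0) -> (3,2): empty -> OK
  offset (1,1) -> (3,3): empty -> OK
All cells valid: yes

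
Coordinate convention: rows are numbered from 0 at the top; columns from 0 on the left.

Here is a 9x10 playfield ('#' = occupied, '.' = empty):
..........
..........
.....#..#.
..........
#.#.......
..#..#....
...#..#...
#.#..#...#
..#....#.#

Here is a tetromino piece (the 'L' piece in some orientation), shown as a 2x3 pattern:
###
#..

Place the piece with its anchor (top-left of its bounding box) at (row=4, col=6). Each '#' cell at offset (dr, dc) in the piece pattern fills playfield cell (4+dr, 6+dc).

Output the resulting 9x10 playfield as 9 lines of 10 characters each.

Answer: ..........
..........
.....#..#.
..........
#.#...###.
..#..##...
...#..#...
#.#..#...#
..#....#.#

Derivation:
Fill (4+0,6+0) = (4,6)
Fill (4+0,6+1) = (4,7)
Fill (4+0,6+2) = (4,8)
Fill (4+1,6+0) = (5,6)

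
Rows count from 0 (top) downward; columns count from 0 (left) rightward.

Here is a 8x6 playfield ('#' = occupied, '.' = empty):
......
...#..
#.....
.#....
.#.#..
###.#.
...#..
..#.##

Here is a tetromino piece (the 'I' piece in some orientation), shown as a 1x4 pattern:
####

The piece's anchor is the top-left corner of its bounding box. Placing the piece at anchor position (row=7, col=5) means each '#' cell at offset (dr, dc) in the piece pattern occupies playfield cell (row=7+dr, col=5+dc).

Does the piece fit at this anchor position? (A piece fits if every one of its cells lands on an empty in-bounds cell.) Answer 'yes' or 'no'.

Answer: no

Derivation:
Check each piece cell at anchor (7, 5):
  offset (0,0) -> (7,5): occupied ('#') -> FAIL
  offset (0,1) -> (7,6): out of bounds -> FAIL
  offset (0,2) -> (7,7): out of bounds -> FAIL
  offset (0,3) -> (7,8): out of bounds -> FAIL
All cells valid: no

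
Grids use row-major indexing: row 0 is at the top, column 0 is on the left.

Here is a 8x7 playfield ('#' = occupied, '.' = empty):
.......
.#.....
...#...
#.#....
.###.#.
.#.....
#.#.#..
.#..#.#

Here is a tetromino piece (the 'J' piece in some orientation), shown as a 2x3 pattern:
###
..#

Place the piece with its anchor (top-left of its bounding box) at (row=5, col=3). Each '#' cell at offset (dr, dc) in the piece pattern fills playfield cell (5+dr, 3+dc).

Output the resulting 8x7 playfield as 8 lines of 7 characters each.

Fill (5+0,3+0) = (5,3)
Fill (5+0,3+1) = (5,4)
Fill (5+0,3+2) = (5,5)
Fill (5+1,3+2) = (6,5)

Answer: .......
.#.....
...#...
#.#....
.###.#.
.#.###.
#.#.##.
.#..#.#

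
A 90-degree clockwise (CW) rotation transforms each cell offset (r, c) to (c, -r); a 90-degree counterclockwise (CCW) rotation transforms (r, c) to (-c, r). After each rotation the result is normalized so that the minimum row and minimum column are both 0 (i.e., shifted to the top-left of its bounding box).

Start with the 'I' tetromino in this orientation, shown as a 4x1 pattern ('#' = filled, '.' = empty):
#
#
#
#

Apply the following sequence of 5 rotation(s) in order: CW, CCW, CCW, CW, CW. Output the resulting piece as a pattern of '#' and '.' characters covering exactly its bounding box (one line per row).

Answer: ####

Derivation:
Start:
#
#
#
#
After rotation 1 (CW):
####
After rotation 2 (CCW):
#
#
#
#
After rotation 3 (CCW):
####
After rotation 4 (CW):
#
#
#
#
After rotation 5 (CW):
####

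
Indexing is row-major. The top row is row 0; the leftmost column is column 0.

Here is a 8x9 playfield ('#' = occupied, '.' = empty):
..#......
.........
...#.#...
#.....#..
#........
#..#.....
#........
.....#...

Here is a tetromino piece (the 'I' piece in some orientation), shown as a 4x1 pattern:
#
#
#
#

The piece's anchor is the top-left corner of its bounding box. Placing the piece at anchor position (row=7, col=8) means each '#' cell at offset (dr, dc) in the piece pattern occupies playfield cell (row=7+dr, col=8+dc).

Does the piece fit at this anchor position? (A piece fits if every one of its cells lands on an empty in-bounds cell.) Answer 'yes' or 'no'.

Check each piece cell at anchor (7, 8):
  offset (0,0) -> (7,8): empty -> OK
  offset (1,0) -> (8,8): out of bounds -> FAIL
  offset (2,0) -> (9,8): out of bounds -> FAIL
  offset (3,0) -> (10,8): out of bounds -> FAIL
All cells valid: no

Answer: no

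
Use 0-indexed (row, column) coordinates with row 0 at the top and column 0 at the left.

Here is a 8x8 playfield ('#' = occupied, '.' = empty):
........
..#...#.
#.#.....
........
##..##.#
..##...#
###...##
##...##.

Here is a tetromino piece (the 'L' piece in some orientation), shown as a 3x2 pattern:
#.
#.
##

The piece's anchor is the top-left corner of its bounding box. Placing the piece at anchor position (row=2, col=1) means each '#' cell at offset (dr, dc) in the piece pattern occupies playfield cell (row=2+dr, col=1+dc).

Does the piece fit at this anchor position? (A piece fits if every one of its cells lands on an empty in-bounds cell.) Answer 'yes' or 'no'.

Answer: no

Derivation:
Check each piece cell at anchor (2, 1):
  offset (0,0) -> (2,1): empty -> OK
  offset (1,0) -> (3,1): empty -> OK
  offset (2,0) -> (4,1): occupied ('#') -> FAIL
  offset (2,1) -> (4,2): empty -> OK
All cells valid: no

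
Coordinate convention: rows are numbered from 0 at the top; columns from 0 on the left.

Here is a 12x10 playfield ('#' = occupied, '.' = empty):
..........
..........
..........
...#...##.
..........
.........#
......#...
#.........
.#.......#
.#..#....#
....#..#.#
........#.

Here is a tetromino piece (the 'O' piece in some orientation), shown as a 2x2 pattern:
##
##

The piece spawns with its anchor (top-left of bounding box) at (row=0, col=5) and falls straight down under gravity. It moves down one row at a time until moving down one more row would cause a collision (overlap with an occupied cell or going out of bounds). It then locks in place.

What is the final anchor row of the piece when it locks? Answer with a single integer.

Spawn at (row=0, col=5). Try each row:
  row 0: fits
  row 1: fits
  row 2: fits
  row 3: fits
  row 4: fits
  row 5: blocked -> lock at row 4

Answer: 4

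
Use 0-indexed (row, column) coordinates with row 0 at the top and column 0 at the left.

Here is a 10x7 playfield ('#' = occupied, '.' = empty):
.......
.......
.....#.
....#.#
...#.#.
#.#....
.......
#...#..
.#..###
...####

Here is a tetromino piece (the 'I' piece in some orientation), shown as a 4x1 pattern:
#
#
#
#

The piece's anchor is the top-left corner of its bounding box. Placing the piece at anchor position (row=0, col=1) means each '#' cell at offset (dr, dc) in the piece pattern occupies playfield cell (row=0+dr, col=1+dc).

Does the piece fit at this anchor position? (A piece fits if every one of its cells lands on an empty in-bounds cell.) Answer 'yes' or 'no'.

Answer: yes

Derivation:
Check each piece cell at anchor (0, 1):
  offset (0,0) -> (0,1): empty -> OK
  offset (1,0) -> (1,1): empty -> OK
  offset (2,0) -> (2,1): empty -> OK
  offset (3,0) -> (3,1): empty -> OK
All cells valid: yes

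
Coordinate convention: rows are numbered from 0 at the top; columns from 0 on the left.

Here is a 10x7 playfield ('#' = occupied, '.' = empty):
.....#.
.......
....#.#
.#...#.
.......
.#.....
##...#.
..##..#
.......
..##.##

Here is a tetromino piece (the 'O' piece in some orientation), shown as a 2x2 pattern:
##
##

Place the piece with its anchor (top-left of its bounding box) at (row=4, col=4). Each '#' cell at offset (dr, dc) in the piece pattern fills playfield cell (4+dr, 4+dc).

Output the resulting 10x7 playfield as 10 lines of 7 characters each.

Fill (4+0,4+0) = (4,4)
Fill (4+0,4+1) = (4,5)
Fill (4+1,4+0) = (5,4)
Fill (4+1,4+1) = (5,5)

Answer: .....#.
.......
....#.#
.#...#.
....##.
.#..##.
##...#.
..##..#
.......
..##.##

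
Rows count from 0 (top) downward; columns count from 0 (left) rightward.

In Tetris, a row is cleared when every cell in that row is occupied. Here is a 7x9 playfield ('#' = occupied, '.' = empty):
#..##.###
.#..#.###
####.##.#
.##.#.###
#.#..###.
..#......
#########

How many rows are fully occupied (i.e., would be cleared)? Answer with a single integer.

Answer: 1

Derivation:
Check each row:
  row 0: 3 empty cells -> not full
  row 1: 4 empty cells -> not full
  row 2: 2 empty cells -> not full
  row 3: 3 empty cells -> not full
  row 4: 4 empty cells -> not full
  row 5: 8 empty cells -> not full
  row 6: 0 empty cells -> FULL (clear)
Total rows cleared: 1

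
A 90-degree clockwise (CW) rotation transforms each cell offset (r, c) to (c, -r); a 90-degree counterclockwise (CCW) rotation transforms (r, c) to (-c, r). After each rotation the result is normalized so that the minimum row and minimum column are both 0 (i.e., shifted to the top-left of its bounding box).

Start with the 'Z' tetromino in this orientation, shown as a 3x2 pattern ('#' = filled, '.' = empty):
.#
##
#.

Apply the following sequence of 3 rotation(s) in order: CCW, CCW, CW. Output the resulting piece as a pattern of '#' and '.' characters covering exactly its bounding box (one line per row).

Start:
.#
##
#.
After rotation 1 (CCW):
##.
.##
After rotation 2 (CCW):
.#
##
#.
After rotation 3 (CW):
##.
.##

Answer: ##.
.##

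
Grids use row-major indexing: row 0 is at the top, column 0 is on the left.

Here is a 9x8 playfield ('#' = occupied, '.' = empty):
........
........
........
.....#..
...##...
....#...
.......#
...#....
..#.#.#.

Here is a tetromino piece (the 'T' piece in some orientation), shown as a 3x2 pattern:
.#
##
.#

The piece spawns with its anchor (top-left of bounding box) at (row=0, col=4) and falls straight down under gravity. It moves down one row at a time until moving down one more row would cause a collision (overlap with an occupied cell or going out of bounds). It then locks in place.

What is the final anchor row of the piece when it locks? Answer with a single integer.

Answer: 0

Derivation:
Spawn at (row=0, col=4). Try each row:
  row 0: fits
  row 1: blocked -> lock at row 0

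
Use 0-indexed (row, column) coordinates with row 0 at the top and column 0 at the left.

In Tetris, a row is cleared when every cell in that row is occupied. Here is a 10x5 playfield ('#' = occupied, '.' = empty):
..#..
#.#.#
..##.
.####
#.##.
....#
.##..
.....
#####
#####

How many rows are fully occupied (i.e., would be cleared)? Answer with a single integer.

Check each row:
  row 0: 4 empty cells -> not full
  row 1: 2 empty cells -> not full
  row 2: 3 empty cells -> not full
  row 3: 1 empty cell -> not full
  row 4: 2 empty cells -> not full
  row 5: 4 empty cells -> not full
  row 6: 3 empty cells -> not full
  row 7: 5 empty cells -> not full
  row 8: 0 empty cells -> FULL (clear)
  row 9: 0 empty cells -> FULL (clear)
Total rows cleared: 2

Answer: 2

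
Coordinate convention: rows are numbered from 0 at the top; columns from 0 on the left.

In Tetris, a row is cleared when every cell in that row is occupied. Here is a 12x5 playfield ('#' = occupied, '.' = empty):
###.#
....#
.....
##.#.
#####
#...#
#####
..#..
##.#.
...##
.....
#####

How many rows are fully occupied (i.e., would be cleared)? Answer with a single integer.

Answer: 3

Derivation:
Check each row:
  row 0: 1 empty cell -> not full
  row 1: 4 empty cells -> not full
  row 2: 5 empty cells -> not full
  row 3: 2 empty cells -> not full
  row 4: 0 empty cells -> FULL (clear)
  row 5: 3 empty cells -> not full
  row 6: 0 empty cells -> FULL (clear)
  row 7: 4 empty cells -> not full
  row 8: 2 empty cells -> not full
  row 9: 3 empty cells -> not full
  row 10: 5 empty cells -> not full
  row 11: 0 empty cells -> FULL (clear)
Total rows cleared: 3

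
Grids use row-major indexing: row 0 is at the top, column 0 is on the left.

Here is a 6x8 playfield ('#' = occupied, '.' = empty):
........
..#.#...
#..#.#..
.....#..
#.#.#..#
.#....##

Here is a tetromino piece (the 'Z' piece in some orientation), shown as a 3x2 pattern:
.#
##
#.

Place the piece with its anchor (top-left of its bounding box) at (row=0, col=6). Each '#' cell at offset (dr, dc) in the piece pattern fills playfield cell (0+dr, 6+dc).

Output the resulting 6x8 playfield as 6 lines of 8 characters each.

Answer: .......#
..#.#.##
#..#.##.
.....#..
#.#.#..#
.#....##

Derivation:
Fill (0+0,6+1) = (0,7)
Fill (0+1,6+0) = (1,6)
Fill (0+1,6+1) = (1,7)
Fill (0+2,6+0) = (2,6)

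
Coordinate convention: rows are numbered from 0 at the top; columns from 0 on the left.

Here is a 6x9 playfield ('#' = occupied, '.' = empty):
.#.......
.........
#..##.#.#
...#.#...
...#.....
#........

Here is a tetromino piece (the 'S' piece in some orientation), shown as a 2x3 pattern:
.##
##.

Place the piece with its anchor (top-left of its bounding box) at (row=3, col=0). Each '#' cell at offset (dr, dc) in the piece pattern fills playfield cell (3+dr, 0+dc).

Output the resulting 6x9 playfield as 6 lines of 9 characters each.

Fill (3+0,0+1) = (3,1)
Fill (3+0,0+2) = (3,2)
Fill (3+1,0+0) = (4,0)
Fill (3+1,0+1) = (4,1)

Answer: .#.......
.........
#..##.#.#
.###.#...
##.#.....
#........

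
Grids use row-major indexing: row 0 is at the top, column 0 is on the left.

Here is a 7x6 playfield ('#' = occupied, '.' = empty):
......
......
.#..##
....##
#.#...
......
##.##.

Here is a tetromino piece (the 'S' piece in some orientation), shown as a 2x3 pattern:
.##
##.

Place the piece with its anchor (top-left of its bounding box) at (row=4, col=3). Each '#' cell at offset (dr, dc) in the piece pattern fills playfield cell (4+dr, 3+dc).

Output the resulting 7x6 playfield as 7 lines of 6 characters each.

Fill (4+0,3+1) = (4,4)
Fill (4+0,3+2) = (4,5)
Fill (4+1,3+0) = (5,3)
Fill (4+1,3+1) = (5,4)

Answer: ......
......
.#..##
....##
#.#.##
...##.
##.##.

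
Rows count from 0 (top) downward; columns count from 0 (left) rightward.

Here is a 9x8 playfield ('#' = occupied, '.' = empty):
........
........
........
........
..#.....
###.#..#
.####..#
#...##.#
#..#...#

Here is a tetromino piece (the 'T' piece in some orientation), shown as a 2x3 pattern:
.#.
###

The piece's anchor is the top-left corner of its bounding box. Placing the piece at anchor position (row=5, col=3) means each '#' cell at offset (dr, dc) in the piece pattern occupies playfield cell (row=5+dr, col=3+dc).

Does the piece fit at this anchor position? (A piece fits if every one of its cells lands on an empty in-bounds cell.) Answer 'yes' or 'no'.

Check each piece cell at anchor (5, 3):
  offset (0,1) -> (5,4): occupied ('#') -> FAIL
  offset (1,0) -> (6,3): occupied ('#') -> FAIL
  offset (1,1) -> (6,4): occupied ('#') -> FAIL
  offset (1,2) -> (6,5): empty -> OK
All cells valid: no

Answer: no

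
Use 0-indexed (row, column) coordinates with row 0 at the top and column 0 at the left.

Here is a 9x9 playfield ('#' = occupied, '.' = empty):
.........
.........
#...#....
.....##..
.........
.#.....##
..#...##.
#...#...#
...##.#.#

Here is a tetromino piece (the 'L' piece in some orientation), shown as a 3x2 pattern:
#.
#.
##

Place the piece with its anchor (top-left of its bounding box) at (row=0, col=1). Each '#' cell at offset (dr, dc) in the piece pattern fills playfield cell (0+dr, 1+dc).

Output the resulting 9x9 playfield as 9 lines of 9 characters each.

Answer: .#.......
.#.......
###.#....
.....##..
.........
.#.....##
..#...##.
#...#...#
...##.#.#

Derivation:
Fill (0+0,1+0) = (0,1)
Fill (0+1,1+0) = (1,1)
Fill (0+2,1+0) = (2,1)
Fill (0+2,1+1) = (2,2)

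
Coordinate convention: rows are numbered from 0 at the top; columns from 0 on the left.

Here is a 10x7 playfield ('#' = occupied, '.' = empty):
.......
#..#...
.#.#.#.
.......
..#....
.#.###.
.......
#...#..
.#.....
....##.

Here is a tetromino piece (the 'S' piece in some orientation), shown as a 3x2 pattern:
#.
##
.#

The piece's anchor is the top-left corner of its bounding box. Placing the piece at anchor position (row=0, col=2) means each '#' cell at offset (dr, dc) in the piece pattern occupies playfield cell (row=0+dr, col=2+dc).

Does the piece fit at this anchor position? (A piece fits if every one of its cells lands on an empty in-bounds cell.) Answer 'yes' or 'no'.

Check each piece cell at anchor (0, 2):
  offset (0,0) -> (0,2): empty -> OK
  offset (1,0) -> (1,2): empty -> OK
  offset (1,1) -> (1,3): occupied ('#') -> FAIL
  offset (2,1) -> (2,3): occupied ('#') -> FAIL
All cells valid: no

Answer: no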